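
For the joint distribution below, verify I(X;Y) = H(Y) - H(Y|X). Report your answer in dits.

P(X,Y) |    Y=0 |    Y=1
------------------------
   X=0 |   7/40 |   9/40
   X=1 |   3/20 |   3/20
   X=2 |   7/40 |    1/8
I(X;Y) = 0.0032 dits

Mutual information has multiple equivalent forms:
- I(X;Y) = H(X) - H(X|Y)
- I(X;Y) = H(Y) - H(Y|X)
- I(X;Y) = H(X) + H(Y) - H(X,Y)

Computing all quantities:
H(X) = 0.4729, H(Y) = 0.3010, H(X,Y) = 0.7708
H(X|Y) = 0.4697, H(Y|X) = 0.2979

Verification:
H(X) - H(X|Y) = 0.4729 - 0.4697 = 0.0032
H(Y) - H(Y|X) = 0.3010 - 0.2979 = 0.0032
H(X) + H(Y) - H(X,Y) = 0.4729 + 0.3010 - 0.7708 = 0.0032

All forms give I(X;Y) = 0.0032 dits. ✓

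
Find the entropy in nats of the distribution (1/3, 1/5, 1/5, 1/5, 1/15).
1.5124 nats

Shannon entropy is H(X) = -Σ p(x) log p(x).

For P = (1/3, 1/5, 1/5, 1/5, 1/15):
H = -1/3 × log_e(1/3) -1/5 × log_e(1/5) -1/5 × log_e(1/5) -1/5 × log_e(1/5) -1/15 × log_e(1/15)
H = 1.5124 nats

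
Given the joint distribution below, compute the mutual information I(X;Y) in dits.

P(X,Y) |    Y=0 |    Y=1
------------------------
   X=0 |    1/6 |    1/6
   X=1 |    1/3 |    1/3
0.0000 dits

Mutual information: I(X;Y) = H(X) + H(Y) - H(X,Y)

Marginals:
P(X) = (1/3, 2/3), H(X) = 0.2764 dits
P(Y) = (1/2, 1/2), H(Y) = 0.3010 dits

Joint entropy: H(X,Y) = 0.5775 dits

I(X;Y) = 0.2764 + 0.3010 - 0.5775 = 0.0000 dits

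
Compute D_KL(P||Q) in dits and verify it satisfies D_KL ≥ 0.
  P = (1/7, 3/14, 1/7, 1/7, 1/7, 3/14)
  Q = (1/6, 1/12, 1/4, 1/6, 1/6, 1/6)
0.0479 dits

KL divergence satisfies the Gibbs inequality: D_KL(P||Q) ≥ 0 for all distributions P, Q.

D_KL(P||Q) = Σ p(x) log(p(x)/q(x))
Term by term:
  x=0: 1/7 × log_10[(1/7)/(1/6)] = -0.0096
  x=1: 3/14 × log_10[(3/14)/(1/12)] = 0.0879
  x=2: 1/7 × log_10[(1/7)/(1/4)] = -0.0347
  x=3: 1/7 × log_10[(1/7)/(1/6)] = -0.0096
  x=4: 1/7 × log_10[(1/7)/(1/6)] = -0.0096
  x=5: 3/14 × log_10[(3/14)/(1/6)] = 0.0234
D_KL(P||Q) = 0.0479 dits

D_KL(P||Q) = 0.0479 ≥ 0 ✓

This non-negativity is a fundamental property: relative entropy cannot be negative because it measures how different Q is from P.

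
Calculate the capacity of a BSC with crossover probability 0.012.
0.9062 bits

For a binary symmetric channel (BSC) with error probability p:
Capacity C = 1 - H(p) bits per symbol

where H(p) = -p log₂(p) - (1-p) log₂(1-p) is the binary entropy function.

H(0.012) = 0.0938 bits
C = 1 - 0.0938 = 0.9062 bits per symbol

This means we can reliably transmit up to 0.9062 bits of information per channel use.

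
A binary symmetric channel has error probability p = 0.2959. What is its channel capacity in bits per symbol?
0.1238 bits

For a binary symmetric channel (BSC) with error probability p:
Capacity C = 1 - H(p) bits per symbol

where H(p) = -p log₂(p) - (1-p) log₂(1-p) is the binary entropy function.

H(0.2959) = 0.8762 bits
C = 1 - 0.8762 = 0.1238 bits per symbol

This means we can reliably transmit up to 0.1238 bits of information per channel use.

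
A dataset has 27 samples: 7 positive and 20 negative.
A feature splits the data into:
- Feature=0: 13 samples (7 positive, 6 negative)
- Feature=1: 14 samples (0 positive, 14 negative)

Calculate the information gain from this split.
0.3462 bits

Information Gain = H(Y) - H(Y|Feature)

Before split:
P(positive) = 7/27 = 0.2593
H(Y) = 0.8256 bits

After split:
Feature=0: H = 0.9957 bits (weight = 13/27)
Feature=1: H = 0.0000 bits (weight = 14/27)
H(Y|Feature) = (13/27)×0.9957 + (14/27)×0.0000 = 0.4794 bits

Information Gain = 0.8256 - 0.4794 = 0.3462 bits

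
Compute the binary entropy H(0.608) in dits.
0.2908 dits

The binary entropy function is:
H(p) = -p log(p) - (1-p) log(1-p)

H(0.608) = -0.608 × log_10(0.608) - 0.392 × log_10(0.392)
H(0.608) = 0.2908 dits

Note: Binary entropy is maximized at p=0.5 (H=1 bit) and minimized at p=0 or p=1 (H=0).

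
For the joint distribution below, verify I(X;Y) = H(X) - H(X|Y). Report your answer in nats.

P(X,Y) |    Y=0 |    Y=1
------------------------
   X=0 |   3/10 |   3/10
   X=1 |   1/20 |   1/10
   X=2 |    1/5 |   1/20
I(X;Y) = 0.0517 nats

Mutual information has multiple equivalent forms:
- I(X;Y) = H(X) - H(X|Y)
- I(X;Y) = H(Y) - H(Y|X)
- I(X;Y) = H(X) + H(Y) - H(X,Y)

Computing all quantities:
H(X) = 0.9376, H(Y) = 0.6881, H(X,Y) = 1.5741
H(X|Y) = 0.8860, H(Y|X) = 0.6365

Verification:
H(X) - H(X|Y) = 0.9376 - 0.8860 = 0.0517
H(Y) - H(Y|X) = 0.6881 - 0.6365 = 0.0517
H(X) + H(Y) - H(X,Y) = 0.9376 + 0.6881 - 1.5741 = 0.0517

All forms give I(X;Y) = 0.0517 nats. ✓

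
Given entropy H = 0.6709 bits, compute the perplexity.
1.5921

Perplexity is 2^H (or exp(H) for natural log).

H = 0.6709 bits
Perplexity = 2^0.6709 = 1.5921

Interpretation: The model's uncertainty is equivalent to choosing uniformly among 1.6 options.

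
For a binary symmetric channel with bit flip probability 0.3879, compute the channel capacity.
0.0366 bits

For a binary symmetric channel (BSC) with error probability p:
Capacity C = 1 - H(p) bits per symbol

where H(p) = -p log₂(p) - (1-p) log₂(1-p) is the binary entropy function.

H(0.3879) = 0.9634 bits
C = 1 - 0.9634 = 0.0366 bits per symbol

This means we can reliably transmit up to 0.0366 bits of information per channel use.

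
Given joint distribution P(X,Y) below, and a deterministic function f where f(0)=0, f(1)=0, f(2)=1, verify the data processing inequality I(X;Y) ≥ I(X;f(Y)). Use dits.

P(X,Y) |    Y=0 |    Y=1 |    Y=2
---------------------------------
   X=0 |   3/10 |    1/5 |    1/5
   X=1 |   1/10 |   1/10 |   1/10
I(X;Y) = 0.0017, I(X;f(Y)) = 0.0005, inequality holds: 0.0017 ≥ 0.0005

Data Processing Inequality: For any Markov chain X → Y → Z, we have I(X;Y) ≥ I(X;Z).

Here Z = f(Y) is a deterministic function of Y, forming X → Y → Z.

Original I(X;Y) = 0.0017 dits

After applying f:
P(X,Z) where Z=f(Y):
- P(X,Z=0) = P(X,Y=0) + P(X,Y=1)
- P(X,Z=1) = P(X,Y=2)

I(X;Z) = I(X;f(Y)) = 0.0005 dits

Verification: 0.0017 ≥ 0.0005 ✓

Information cannot be created by processing; the function f can only lose information about X.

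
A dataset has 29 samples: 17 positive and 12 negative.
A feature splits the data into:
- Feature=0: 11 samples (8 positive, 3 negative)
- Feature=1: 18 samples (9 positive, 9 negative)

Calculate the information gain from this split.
0.0371 bits

Information Gain = H(Y) - H(Y|Feature)

Before split:
P(positive) = 17/29 = 0.5862
H(Y) = 0.9784 bits

After split:
Feature=0: H = 0.8454 bits (weight = 11/29)
Feature=1: H = 1.0000 bits (weight = 18/29)
H(Y|Feature) = (11/29)×0.8454 + (18/29)×1.0000 = 0.9413 bits

Information Gain = 0.9784 - 0.9413 = 0.0371 bits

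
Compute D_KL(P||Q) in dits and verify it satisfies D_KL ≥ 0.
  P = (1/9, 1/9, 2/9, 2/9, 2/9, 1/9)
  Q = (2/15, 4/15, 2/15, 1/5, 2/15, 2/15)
0.0489 dits

KL divergence satisfies the Gibbs inequality: D_KL(P||Q) ≥ 0 for all distributions P, Q.

D_KL(P||Q) = Σ p(x) log(p(x)/q(x))
Term by term:
  x=0: 1/9 × log_10[(1/9)/(2/15)] = -0.0088
  x=1: 1/9 × log_10[(1/9)/(4/15)] = -0.0422
  x=2: 2/9 × log_10[(2/9)/(2/15)] = 0.0493
  x=3: 2/9 × log_10[(2/9)/(1/5)] = 0.0102
  x=4: 2/9 × log_10[(2/9)/(2/15)] = 0.0493
  x=5: 1/9 × log_10[(1/9)/(2/15)] = -0.0088
D_KL(P||Q) = 0.0489 dits

D_KL(P||Q) = 0.0489 ≥ 0 ✓

This non-negativity is a fundamental property: relative entropy cannot be negative because it measures how different Q is from P.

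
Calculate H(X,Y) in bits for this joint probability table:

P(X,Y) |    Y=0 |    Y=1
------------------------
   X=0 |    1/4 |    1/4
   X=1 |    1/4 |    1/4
2.0000 bits

Joint entropy is H(X,Y) = -Σ_{x,y} p(x,y) log p(x,y).

Summing over all non-zero entries:
H(X,Y) = -[1/4·log_2(1/4) + 1/4·log_2(1/4) + 1/4·log_2(1/4) + 1/4·log_2(1/4)]
H(X,Y) = 2.0000 bits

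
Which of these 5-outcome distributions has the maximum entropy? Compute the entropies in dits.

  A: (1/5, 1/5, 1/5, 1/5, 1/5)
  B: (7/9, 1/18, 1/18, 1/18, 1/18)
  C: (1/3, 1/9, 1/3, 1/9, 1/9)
A

For a discrete distribution over n outcomes, entropy is maximized by the uniform distribution.

Computing entropies:
H(A) = 0.6990 dits
H(B) = 0.3638 dits
H(C) = 0.6362 dits

The uniform distribution (where all probabilities equal 1/5) achieves the maximum entropy of log_10(5) = 0.6990 dits.

Distribution A has the highest entropy.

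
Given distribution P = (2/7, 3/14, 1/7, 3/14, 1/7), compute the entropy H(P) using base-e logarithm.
1.5741 nats

Shannon entropy is H(X) = -Σ p(x) log p(x).

For P = (2/7, 3/14, 1/7, 3/14, 1/7):
H = -2/7 × log_e(2/7) -3/14 × log_e(3/14) -1/7 × log_e(1/7) -3/14 × log_e(3/14) -1/7 × log_e(1/7)
H = 1.5741 nats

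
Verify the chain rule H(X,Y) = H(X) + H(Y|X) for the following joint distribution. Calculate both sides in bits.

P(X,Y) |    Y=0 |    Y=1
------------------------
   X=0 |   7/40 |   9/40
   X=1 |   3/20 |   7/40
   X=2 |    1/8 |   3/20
H(X,Y) = 2.5604, H(X) = 1.5679, H(Y|X) = 0.9924 (all in bits)

Chain rule: H(X,Y) = H(X) + H(Y|X)

Left side — joint entropy directly:
H(X,Y) = -Σ p(x,y) log p(x,y) = 2.5604 bits

Right side — compute H(Y|X) from the conditional distributions:
P(X) = (2/5, 13/40, 11/40), so H(X) = 1.5679 bits
H(Y|X) = Σ_x P(X=x) · H(Y|X=x):
  P(Y|X=0) = (7/16, 9/16), H(Y|X=0) = 0.9887, weight P(X=0) = 2/5
  P(Y|X=1) = (6/13, 7/13), H(Y|X=1) = 0.9957, weight P(X=1) = 13/40
  P(Y|X=2) = (5/11, 6/11), H(Y|X=2) = 0.9940, weight P(X=2) = 11/40
H(Y|X) = 0.9924 bits

H(X) + H(Y|X) = 1.5679 + 0.9924 = 2.5604 bits

Both sides equal 2.5604 bits. ✓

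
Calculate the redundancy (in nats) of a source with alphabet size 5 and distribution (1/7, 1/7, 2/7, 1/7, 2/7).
0.0596 nats

Redundancy measures how far a source is from maximum entropy:
R = H_max - H(X)

Maximum entropy for 5 symbols: H_max = log_e(5) = 1.6094 nats
Actual entropy: H(X) = 1.5498 nats
Redundancy: R = 1.6094 - 1.5498 = 0.0596 nats

This redundancy represents potential for compression: the source could be compressed by 0.0596 nats per symbol.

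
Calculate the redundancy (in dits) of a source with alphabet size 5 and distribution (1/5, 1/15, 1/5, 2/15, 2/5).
0.0651 dits

Redundancy measures how far a source is from maximum entropy:
R = H_max - H(X)

Maximum entropy for 5 symbols: H_max = log_10(5) = 0.6990 dits
Actual entropy: H(X) = 0.6338 dits
Redundancy: R = 0.6990 - 0.6338 = 0.0651 dits

This redundancy represents potential for compression: the source could be compressed by 0.0651 dits per symbol.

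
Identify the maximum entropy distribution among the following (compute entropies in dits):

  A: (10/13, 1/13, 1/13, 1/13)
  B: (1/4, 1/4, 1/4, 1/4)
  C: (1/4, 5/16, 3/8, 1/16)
B

For a discrete distribution over n outcomes, entropy is maximized by the uniform distribution.

Computing entropies:
H(A) = 0.3447 dits
H(B) = 0.6021 dits
H(C) = 0.5434 dits

The uniform distribution (where all probabilities equal 1/4) achieves the maximum entropy of log_10(4) = 0.6021 dits.

Distribution B has the highest entropy.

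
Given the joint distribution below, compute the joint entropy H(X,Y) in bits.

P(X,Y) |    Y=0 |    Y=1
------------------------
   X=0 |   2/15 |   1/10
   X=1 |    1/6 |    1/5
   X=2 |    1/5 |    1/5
2.5438 bits

Joint entropy is H(X,Y) = -Σ_{x,y} p(x,y) log p(x,y).

Summing over all non-zero entries:
H(X,Y) = -[2/15·log_2(2/15) + 1/10·log_2(1/10) + 1/6·log_2(1/6) + 1/5·log_2(1/5) + 1/5·log_2(1/5) + 1/5·log_2(1/5)]
H(X,Y) = 2.5438 bits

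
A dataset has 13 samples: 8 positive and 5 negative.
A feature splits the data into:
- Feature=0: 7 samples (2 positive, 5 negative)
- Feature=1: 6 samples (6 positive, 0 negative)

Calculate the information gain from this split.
0.4965 bits

Information Gain = H(Y) - H(Y|Feature)

Before split:
P(positive) = 8/13 = 0.6154
H(Y) = 0.9612 bits

After split:
Feature=0: H = 0.8631 bits (weight = 7/13)
Feature=1: H = 0.0000 bits (weight = 6/13)
H(Y|Feature) = (7/13)×0.8631 + (6/13)×0.0000 = 0.4648 bits

Information Gain = 0.9612 - 0.4648 = 0.4965 bits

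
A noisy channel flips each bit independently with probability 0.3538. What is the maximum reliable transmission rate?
0.0626 bits

For a binary symmetric channel (BSC) with error probability p:
Capacity C = 1 - H(p) bits per symbol

where H(p) = -p log₂(p) - (1-p) log₂(1-p) is the binary entropy function.

H(0.3538) = 0.9374 bits
C = 1 - 0.9374 = 0.0626 bits per symbol

This means we can reliably transmit up to 0.0626 bits of information per channel use.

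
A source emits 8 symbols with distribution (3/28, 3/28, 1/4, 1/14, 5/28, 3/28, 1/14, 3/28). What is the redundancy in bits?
0.1312 bits

Redundancy measures how far a source is from maximum entropy:
R = H_max - H(X)

Maximum entropy for 8 symbols: H_max = log_2(8) = 3.0000 bits
Actual entropy: H(X) = 2.8688 bits
Redundancy: R = 3.0000 - 2.8688 = 0.1312 bits

This redundancy represents potential for compression: the source could be compressed by 0.1312 bits per symbol.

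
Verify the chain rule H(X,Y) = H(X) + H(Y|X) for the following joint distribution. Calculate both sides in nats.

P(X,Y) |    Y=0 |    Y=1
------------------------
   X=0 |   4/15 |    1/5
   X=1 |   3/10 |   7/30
H(X,Y) = 1.3751, H(X) = 0.6909, H(Y|X) = 0.6842 (all in nats)

Chain rule: H(X,Y) = H(X) + H(Y|X)

Left side — joint entropy directly:
H(X,Y) = -Σ p(x,y) log p(x,y) = 1.3751 nats

Right side — compute H(Y|X) from the conditional distributions:
P(X) = (7/15, 8/15), so H(X) = 0.6909 nats
H(Y|X) = Σ_x P(X=x) · H(Y|X=x):
  P(Y|X=0) = (4/7, 3/7), H(Y|X=0) = 0.6829, weight P(X=0) = 7/15
  P(Y|X=1) = (9/16, 7/16), H(Y|X=1) = 0.6853, weight P(X=1) = 8/15
H(Y|X) = 0.6842 nats

H(X) + H(Y|X) = 0.6909 + 0.6842 = 1.3751 nats

Both sides equal 1.3751 nats. ✓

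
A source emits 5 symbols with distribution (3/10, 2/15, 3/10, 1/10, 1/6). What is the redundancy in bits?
0.1291 bits

Redundancy measures how far a source is from maximum entropy:
R = H_max - H(X)

Maximum entropy for 5 symbols: H_max = log_2(5) = 2.3219 bits
Actual entropy: H(X) = 2.1928 bits
Redundancy: R = 2.3219 - 2.1928 = 0.1291 bits

This redundancy represents potential for compression: the source could be compressed by 0.1291 bits per symbol.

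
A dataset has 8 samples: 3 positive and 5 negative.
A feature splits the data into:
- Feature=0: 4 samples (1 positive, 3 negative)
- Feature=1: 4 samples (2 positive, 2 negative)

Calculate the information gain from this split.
0.0488 bits

Information Gain = H(Y) - H(Y|Feature)

Before split:
P(positive) = 3/8 = 0.3750
H(Y) = 0.9544 bits

After split:
Feature=0: H = 0.8113 bits (weight = 4/8)
Feature=1: H = 1.0000 bits (weight = 4/8)
H(Y|Feature) = (4/8)×0.8113 + (4/8)×1.0000 = 0.9056 bits

Information Gain = 0.9544 - 0.9056 = 0.0488 bits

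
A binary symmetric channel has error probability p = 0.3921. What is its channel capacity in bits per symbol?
0.0339 bits

For a binary symmetric channel (BSC) with error probability p:
Capacity C = 1 - H(p) bits per symbol

where H(p) = -p log₂(p) - (1-p) log₂(1-p) is the binary entropy function.

H(0.3921) = 0.9661 bits
C = 1 - 0.9661 = 0.0339 bits per symbol

This means we can reliably transmit up to 0.0339 bits of information per channel use.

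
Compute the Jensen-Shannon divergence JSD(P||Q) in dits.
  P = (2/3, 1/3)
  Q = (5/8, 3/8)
0.0004 dits

Jensen-Shannon divergence is:
JSD(P||Q) = 0.5 × D_KL(P||M) + 0.5 × D_KL(Q||M)
where M = 0.5 × (P + Q) is the mixture distribution.

M = 0.5 × (2/3, 1/3) + 0.5 × (5/8, 3/8) = (0.645833, 0.354167)

D_KL(P||M) = 0.0004 dits
D_KL(Q||M) = 0.0004 dits

JSD(P||Q) = 0.5 × 0.0004 + 0.5 × 0.0004 = 0.0004 dits

Unlike KL divergence, JSD is symmetric and bounded: 0 ≤ JSD ≤ log(2).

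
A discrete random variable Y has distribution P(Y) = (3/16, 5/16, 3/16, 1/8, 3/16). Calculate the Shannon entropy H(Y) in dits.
0.6797 dits

Shannon entropy is H(X) = -Σ p(x) log p(x).

For P = (3/16, 5/16, 3/16, 1/8, 3/16):
H = -3/16 × log_10(3/16) -5/16 × log_10(5/16) -3/16 × log_10(3/16) -1/8 × log_10(1/8) -3/16 × log_10(3/16)
H = 0.6797 dits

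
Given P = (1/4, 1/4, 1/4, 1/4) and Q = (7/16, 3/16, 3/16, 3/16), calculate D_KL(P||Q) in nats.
0.0759 nats

KL divergence: D_KL(P||Q) = Σ p(x) log(p(x)/q(x))

Computing term by term:
  x=0: 1/4 × log_e[(1/4)/(7/16)] = 1/4 × -0.5596 = -0.1399
  x=1: 1/4 × log_e[(1/4)/(3/16)] = 1/4 × 0.2877 = 0.0719
  x=2: 1/4 × log_e[(1/4)/(3/16)] = 1/4 × 0.2877 = 0.0719
  x=3: 1/4 × log_e[(1/4)/(3/16)] = 1/4 × 0.2877 = 0.0719

D_KL(P||Q) = 0.0759 nats

Note: KL divergence is always non-negative and equals 0 iff P = Q.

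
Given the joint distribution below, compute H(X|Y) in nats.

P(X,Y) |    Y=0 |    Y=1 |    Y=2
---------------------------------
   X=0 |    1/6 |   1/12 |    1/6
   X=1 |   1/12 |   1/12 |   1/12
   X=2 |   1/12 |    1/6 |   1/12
1.0397 nats

Using the chain rule: H(X|Y) = H(X,Y) - H(Y)

First, compute H(X,Y) = 2.1383 nats

Marginal P(Y) = (1/3, 1/3, 1/3)
H(Y) = 1.0986 nats

H(X|Y) = H(X,Y) - H(Y) = 2.1383 - 1.0986 = 1.0397 nats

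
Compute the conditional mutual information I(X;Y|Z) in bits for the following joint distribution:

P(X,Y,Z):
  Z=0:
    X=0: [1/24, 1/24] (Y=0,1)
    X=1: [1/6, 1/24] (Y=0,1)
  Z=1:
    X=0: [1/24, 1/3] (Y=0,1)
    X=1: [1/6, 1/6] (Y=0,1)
0.1150 bits

Conditional mutual information: I(X;Y|Z) = H(X|Z) + H(Y|Z) - H(X,Y|Z)

H(Z) = 0.8709
H(X,Z) = 1.8292 → H(X|Z) = 0.9583
H(Y,Z) = 1.7417 → H(Y|Z) = 0.8708
H(X,Y,Z) = 2.5850 → H(X,Y|Z) = 1.7141

I(X;Y|Z) = 0.9583 + 0.8708 - 1.7141 = 0.1150 bits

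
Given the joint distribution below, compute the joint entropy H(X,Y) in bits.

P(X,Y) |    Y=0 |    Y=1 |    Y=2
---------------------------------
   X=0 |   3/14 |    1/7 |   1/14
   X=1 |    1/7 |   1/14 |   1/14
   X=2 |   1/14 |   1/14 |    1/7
3.0391 bits

Joint entropy is H(X,Y) = -Σ_{x,y} p(x,y) log p(x,y).

Summing over all non-zero entries:
H(X,Y) = -[3/14·log_2(3/14) + 1/7·log_2(1/7) + 1/14·log_2(1/14) + 1/7·log_2(1/7) + 1/14·log_2(1/14) + 1/14·log_2(1/14) + 1/14·log_2(1/14) + 1/14·log_2(1/14) + 1/7·log_2(1/7)]
H(X,Y) = 3.0391 bits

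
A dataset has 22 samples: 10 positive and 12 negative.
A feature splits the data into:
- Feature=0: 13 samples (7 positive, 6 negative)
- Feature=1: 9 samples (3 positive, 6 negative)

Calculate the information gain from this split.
0.0300 bits

Information Gain = H(Y) - H(Y|Feature)

Before split:
P(positive) = 10/22 = 0.4545
H(Y) = 0.9940 bits

After split:
Feature=0: H = 0.9957 bits (weight = 13/22)
Feature=1: H = 0.9183 bits (weight = 9/22)
H(Y|Feature) = (13/22)×0.9957 + (9/22)×0.9183 = 0.9641 bits

Information Gain = 0.9940 - 0.9641 = 0.0300 bits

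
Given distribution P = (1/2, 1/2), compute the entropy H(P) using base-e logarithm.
0.6931 nats

Shannon entropy is H(X) = -Σ p(x) log p(x).

For P = (1/2, 1/2):
H = -1/2 × log_e(1/2) -1/2 × log_e(1/2)
H = 0.6931 nats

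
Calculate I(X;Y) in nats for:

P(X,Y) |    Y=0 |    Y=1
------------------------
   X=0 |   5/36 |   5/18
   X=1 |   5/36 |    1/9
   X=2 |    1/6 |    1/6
0.0190 nats

Mutual information: I(X;Y) = H(X) + H(Y) - H(X,Y)

Marginals:
P(X) = (5/12, 1/4, 1/3), H(X) = 1.0776 nats
P(Y) = (4/9, 5/9), H(Y) = 0.6870 nats

Joint entropy: H(X,Y) = 1.7456 nats

I(X;Y) = 1.0776 + 0.6870 - 1.7456 = 0.0190 nats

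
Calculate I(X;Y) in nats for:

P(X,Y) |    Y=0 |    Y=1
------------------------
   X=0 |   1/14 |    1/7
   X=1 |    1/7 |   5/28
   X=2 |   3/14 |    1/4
0.0053 nats

Mutual information: I(X;Y) = H(X) + H(Y) - H(X,Y)

Marginals:
P(X) = (3/14, 9/28, 13/28), H(X) = 1.0511 nats
P(Y) = (3/7, 4/7), H(Y) = 0.6829 nats

Joint entropy: H(X,Y) = 1.7288 nats

I(X;Y) = 1.0511 + 0.6829 - 1.7288 = 0.0053 nats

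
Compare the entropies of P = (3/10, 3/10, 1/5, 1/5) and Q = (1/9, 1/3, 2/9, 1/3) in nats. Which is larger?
P

Computing entropies in nats:
H(P) = 1.3662
H(Q) = 1.3108

Distribution P has higher entropy.

Intuition: The distribution closer to uniform (more spread out) has higher entropy.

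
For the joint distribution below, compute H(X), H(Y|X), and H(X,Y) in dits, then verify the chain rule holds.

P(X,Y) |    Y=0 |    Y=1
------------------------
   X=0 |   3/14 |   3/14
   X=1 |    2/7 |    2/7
H(X,Y) = 0.5976, H(X) = 0.2966, H(Y|X) = 0.3010 (all in dits)

Chain rule: H(X,Y) = H(X) + H(Y|X)

Left side — joint entropy directly:
H(X,Y) = -Σ p(x,y) log p(x,y) = 0.5976 dits

Right side — compute H(Y|X) from the conditional distributions:
P(X) = (3/7, 4/7), so H(X) = 0.2966 dits
H(Y|X) = Σ_x P(X=x) · H(Y|X=x):
  P(Y|X=0) = (1/2, 1/2), H(Y|X=0) = 0.3010, weight P(X=0) = 3/7
  P(Y|X=1) = (1/2, 1/2), H(Y|X=1) = 0.3010, weight P(X=1) = 4/7
H(Y|X) = 0.3010 dits

H(X) + H(Y|X) = 0.2966 + 0.3010 = 0.5976 dits

Both sides equal 0.5976 dits. ✓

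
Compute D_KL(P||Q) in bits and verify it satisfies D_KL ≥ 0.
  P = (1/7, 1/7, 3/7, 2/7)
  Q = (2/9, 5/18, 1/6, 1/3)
0.2923 bits

KL divergence satisfies the Gibbs inequality: D_KL(P||Q) ≥ 0 for all distributions P, Q.

D_KL(P||Q) = Σ p(x) log(p(x)/q(x))
Term by term:
  x=0: 1/7 × log_2[(1/7)/(2/9)] = -0.0911
  x=1: 1/7 × log_2[(1/7)/(5/18)] = -0.1371
  x=2: 3/7 × log_2[(3/7)/(1/6)] = 0.5840
  x=3: 2/7 × log_2[(2/7)/(1/3)] = -0.0635
D_KL(P||Q) = 0.2923 bits

D_KL(P||Q) = 0.2923 ≥ 0 ✓

This non-negativity is a fundamental property: relative entropy cannot be negative because it measures how different Q is from P.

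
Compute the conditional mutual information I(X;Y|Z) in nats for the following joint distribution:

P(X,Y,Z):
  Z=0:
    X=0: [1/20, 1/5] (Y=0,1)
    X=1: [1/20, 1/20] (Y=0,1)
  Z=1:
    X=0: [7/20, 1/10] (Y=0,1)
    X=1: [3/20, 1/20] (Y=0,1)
0.0153 nats

Conditional mutual information: I(X;Y|Z) = H(X|Z) + H(Y|Z) - H(X,Y|Z)

H(Z) = 0.6474
H(X,Z) = 1.2580 → H(X|Z) = 0.6106
H(Y,Z) = 1.2080 → H(Y|Z) = 0.5605
H(X,Y,Z) = 1.8033 → H(X,Y|Z) = 1.1559

I(X;Y|Z) = 0.6106 + 0.5605 - 1.1559 = 0.0153 nats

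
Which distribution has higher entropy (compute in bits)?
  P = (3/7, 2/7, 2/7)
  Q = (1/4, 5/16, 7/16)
P

Computing entropies in bits:
H(P) = 1.5567
H(Q) = 1.5462

Distribution P has higher entropy.

Intuition: The distribution closer to uniform (more spread out) has higher entropy.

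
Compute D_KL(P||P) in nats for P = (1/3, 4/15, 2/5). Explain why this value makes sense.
0.0000 nats

KL divergence satisfies the Gibbs inequality: D_KL(P||Q) ≥ 0 for all distributions P, Q.

D_KL(P||Q) = Σ p(x) log(p(x)/q(x))
Each term is p(x) × log_e(p(x)/p(x)) = p(x) × log_e(1) = 0, so the sum is 0.
D_KL(P||Q) = 0.0000 nats

When P = Q, the KL divergence is exactly 0, as there is no 'divergence' between identical distributions.

This non-negativity is a fundamental property: relative entropy cannot be negative because it measures how different Q is from P.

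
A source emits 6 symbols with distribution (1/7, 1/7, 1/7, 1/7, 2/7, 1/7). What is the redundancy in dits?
0.0191 dits

Redundancy measures how far a source is from maximum entropy:
R = H_max - H(X)

Maximum entropy for 6 symbols: H_max = log_10(6) = 0.7782 dits
Actual entropy: H(X) = 0.7591 dits
Redundancy: R = 0.7782 - 0.7591 = 0.0191 dits

This redundancy represents potential for compression: the source could be compressed by 0.0191 dits per symbol.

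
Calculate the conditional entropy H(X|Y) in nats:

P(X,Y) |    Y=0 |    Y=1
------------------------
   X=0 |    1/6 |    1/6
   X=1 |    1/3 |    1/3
0.6365 nats

Using the chain rule: H(X|Y) = H(X,Y) - H(Y)

First, compute H(X,Y) = 1.3297 nats

Marginal P(Y) = (1/2, 1/2)
H(Y) = 0.6931 nats

H(X|Y) = H(X,Y) - H(Y) = 1.3297 - 0.6931 = 0.6365 nats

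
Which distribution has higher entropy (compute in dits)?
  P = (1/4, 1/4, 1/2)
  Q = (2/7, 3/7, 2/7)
Q

Computing entropies in dits:
H(P) = 0.4515
H(Q) = 0.4686

Distribution Q has higher entropy.

Intuition: The distribution closer to uniform (more spread out) has higher entropy.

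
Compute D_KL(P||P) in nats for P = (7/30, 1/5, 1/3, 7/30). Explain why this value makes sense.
0.0000 nats

KL divergence satisfies the Gibbs inequality: D_KL(P||Q) ≥ 0 for all distributions P, Q.

D_KL(P||Q) = Σ p(x) log(p(x)/q(x))
Each term is p(x) × log_e(p(x)/p(x)) = p(x) × log_e(1) = 0, so the sum is 0.
D_KL(P||Q) = 0.0000 nats

When P = Q, the KL divergence is exactly 0, as there is no 'divergence' between identical distributions.

This non-negativity is a fundamental property: relative entropy cannot be negative because it measures how different Q is from P.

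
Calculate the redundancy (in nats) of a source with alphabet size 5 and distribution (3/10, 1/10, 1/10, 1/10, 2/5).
0.1910 nats

Redundancy measures how far a source is from maximum entropy:
R = H_max - H(X)

Maximum entropy for 5 symbols: H_max = log_e(5) = 1.6094 nats
Actual entropy: H(X) = 1.4185 nats
Redundancy: R = 1.6094 - 1.4185 = 0.1910 nats

This redundancy represents potential for compression: the source could be compressed by 0.1910 nats per symbol.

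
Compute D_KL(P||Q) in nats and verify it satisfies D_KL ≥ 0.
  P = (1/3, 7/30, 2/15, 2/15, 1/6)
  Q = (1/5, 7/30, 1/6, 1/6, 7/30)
0.0547 nats

KL divergence satisfies the Gibbs inequality: D_KL(P||Q) ≥ 0 for all distributions P, Q.

D_KL(P||Q) = Σ p(x) log(p(x)/q(x))
Term by term:
  x=0: 1/3 × log_e[(1/3)/(1/5)] = 0.1703
  x=1: 7/30 × log_e[(7/30)/(7/30)] = 0.0000
  x=2: 2/15 × log_e[(2/15)/(1/6)] = -0.0298
  x=3: 2/15 × log_e[(2/15)/(1/6)] = -0.0298
  x=4: 1/6 × log_e[(1/6)/(7/30)] = -0.0561
D_KL(P||Q) = 0.0547 nats

D_KL(P||Q) = 0.0547 ≥ 0 ✓

This non-negativity is a fundamental property: relative entropy cannot be negative because it measures how different Q is from P.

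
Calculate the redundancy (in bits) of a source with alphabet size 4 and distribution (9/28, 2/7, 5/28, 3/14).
0.0372 bits

Redundancy measures how far a source is from maximum entropy:
R = H_max - H(X)

Maximum entropy for 4 symbols: H_max = log_2(4) = 2.0000 bits
Actual entropy: H(X) = 1.9628 bits
Redundancy: R = 2.0000 - 1.9628 = 0.0372 bits

This redundancy represents potential for compression: the source could be compressed by 0.0372 bits per symbol.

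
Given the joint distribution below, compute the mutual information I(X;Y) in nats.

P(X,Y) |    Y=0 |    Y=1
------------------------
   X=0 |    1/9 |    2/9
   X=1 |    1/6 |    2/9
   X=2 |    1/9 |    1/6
0.0036 nats

Mutual information: I(X;Y) = H(X) + H(Y) - H(X,Y)

Marginals:
P(X) = (1/3, 7/18, 5/18), H(X) = 1.0893 nats
P(Y) = (7/18, 11/18), H(Y) = 0.6682 nats

Joint entropy: H(X,Y) = 1.7540 nats

I(X;Y) = 1.0893 + 0.6682 - 1.7540 = 0.0036 nats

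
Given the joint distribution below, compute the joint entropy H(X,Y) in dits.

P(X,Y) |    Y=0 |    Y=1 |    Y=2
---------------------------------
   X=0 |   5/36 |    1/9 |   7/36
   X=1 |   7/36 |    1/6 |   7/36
0.7697 dits

Joint entropy is H(X,Y) = -Σ_{x,y} p(x,y) log p(x,y).

Summing over all non-zero entries:
H(X,Y) = -[5/36·log_10(5/36) + 1/9·log_10(1/9) + 7/36·log_10(7/36) + 7/36·log_10(7/36) + 1/6·log_10(1/6) + 7/36·log_10(7/36)]
H(X,Y) = 0.7697 dits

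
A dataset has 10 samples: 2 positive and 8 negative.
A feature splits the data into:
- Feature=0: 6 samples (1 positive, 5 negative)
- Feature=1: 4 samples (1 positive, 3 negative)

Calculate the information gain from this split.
0.0074 bits

Information Gain = H(Y) - H(Y|Feature)

Before split:
P(positive) = 2/10 = 0.2000
H(Y) = 0.7219 bits

After split:
Feature=0: H = 0.6500 bits (weight = 6/10)
Feature=1: H = 0.8113 bits (weight = 4/10)
H(Y|Feature) = (6/10)×0.6500 + (4/10)×0.8113 = 0.7145 bits

Information Gain = 0.7219 - 0.7145 = 0.0074 bits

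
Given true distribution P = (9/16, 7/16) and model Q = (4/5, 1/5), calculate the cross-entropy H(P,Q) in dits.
0.3603 dits

Cross-entropy: H(P,Q) = -Σ p(x) log q(x)

Alternatively: H(P,Q) = H(P) + D_KL(P||Q)
H(P) = 0.2976 dits
D_KL(P||Q) = 0.0627 dits

H(P,Q) = 0.2976 + 0.0627 = 0.3603 dits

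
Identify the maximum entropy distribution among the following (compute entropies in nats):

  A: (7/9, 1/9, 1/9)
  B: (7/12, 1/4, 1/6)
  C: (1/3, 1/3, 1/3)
C

For a discrete distribution over n outcomes, entropy is maximized by the uniform distribution.

Computing entropies:
H(A) = 0.6837 nats
H(B) = 0.9596 nats
H(C) = 1.0986 nats

The uniform distribution (where all probabilities equal 1/3) achieves the maximum entropy of log_e(3) = 1.0986 nats.

Distribution C has the highest entropy.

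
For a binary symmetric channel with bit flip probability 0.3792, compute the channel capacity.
0.0425 bits

For a binary symmetric channel (BSC) with error probability p:
Capacity C = 1 - H(p) bits per symbol

where H(p) = -p log₂(p) - (1-p) log₂(1-p) is the binary entropy function.

H(0.3792) = 0.9575 bits
C = 1 - 0.9575 = 0.0425 bits per symbol

This means we can reliably transmit up to 0.0425 bits of information per channel use.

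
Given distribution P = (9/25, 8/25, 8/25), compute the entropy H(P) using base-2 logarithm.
1.5827 bits

Shannon entropy is H(X) = -Σ p(x) log p(x).

For P = (9/25, 8/25, 8/25):
H = -9/25 × log_2(9/25) -8/25 × log_2(8/25) -8/25 × log_2(8/25)
H = 1.5827 bits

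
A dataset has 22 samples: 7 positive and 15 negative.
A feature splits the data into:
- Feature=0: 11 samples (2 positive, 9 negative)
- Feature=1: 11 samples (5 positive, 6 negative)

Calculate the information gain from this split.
0.0634 bits

Information Gain = H(Y) - H(Y|Feature)

Before split:
P(positive) = 7/22 = 0.3182
H(Y) = 0.9024 bits

After split:
Feature=0: H = 0.6840 bits (weight = 11/22)
Feature=1: H = 0.9940 bits (weight = 11/22)
H(Y|Feature) = (11/22)×0.6840 + (11/22)×0.9940 = 0.8390 bits

Information Gain = 0.9024 - 0.8390 = 0.0634 bits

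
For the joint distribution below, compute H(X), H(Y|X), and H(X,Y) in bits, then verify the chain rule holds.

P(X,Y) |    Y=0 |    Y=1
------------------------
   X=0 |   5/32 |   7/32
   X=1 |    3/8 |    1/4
H(X,Y) = 1.9287, H(X) = 0.9544, H(Y|X) = 0.9743 (all in bits)

Chain rule: H(X,Y) = H(X) + H(Y|X)

Left side — joint entropy directly:
H(X,Y) = -Σ p(x,y) log p(x,y) = 1.9287 bits

Right side — compute H(Y|X) from the conditional distributions:
P(X) = (3/8, 5/8), so H(X) = 0.9544 bits
H(Y|X) = Σ_x P(X=x) · H(Y|X=x):
  P(Y|X=0) = (5/12, 7/12), H(Y|X=0) = 0.9799, weight P(X=0) = 3/8
  P(Y|X=1) = (3/5, 2/5), H(Y|X=1) = 0.9710, weight P(X=1) = 5/8
H(Y|X) = 0.9743 bits

H(X) + H(Y|X) = 0.9544 + 0.9743 = 1.9287 bits

Both sides equal 1.9287 bits. ✓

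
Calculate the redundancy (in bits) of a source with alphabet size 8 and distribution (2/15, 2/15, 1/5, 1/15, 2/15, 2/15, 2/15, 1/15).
0.0768 bits

Redundancy measures how far a source is from maximum entropy:
R = H_max - H(X)

Maximum entropy for 8 symbols: H_max = log_2(8) = 3.0000 bits
Actual entropy: H(X) = 2.9232 bits
Redundancy: R = 3.0000 - 2.9232 = 0.0768 bits

This redundancy represents potential for compression: the source could be compressed by 0.0768 bits per symbol.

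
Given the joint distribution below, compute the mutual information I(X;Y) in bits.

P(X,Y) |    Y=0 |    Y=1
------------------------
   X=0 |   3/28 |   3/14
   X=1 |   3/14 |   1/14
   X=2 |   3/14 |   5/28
0.0788 bits

Mutual information: I(X;Y) = H(X) + H(Y) - H(X,Y)

Marginals:
P(X) = (9/28, 2/7, 11/28), H(X) = 1.5722 bits
P(Y) = (15/28, 13/28), H(Y) = 0.9963 bits

Joint entropy: H(X,Y) = 2.4897 bits

I(X;Y) = 1.5722 + 0.9963 - 2.4897 = 0.0788 bits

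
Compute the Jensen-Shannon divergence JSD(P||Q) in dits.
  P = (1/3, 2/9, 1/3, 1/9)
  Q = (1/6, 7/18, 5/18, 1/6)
0.0129 dits

Jensen-Shannon divergence is:
JSD(P||Q) = 0.5 × D_KL(P||M) + 0.5 × D_KL(Q||M)
where M = 0.5 × (P + Q) is the mixture distribution.

M = 0.5 × (1/3, 2/9, 1/3, 1/9) + 0.5 × (1/6, 7/18, 5/18, 1/6) = (1/4, 11/36, 11/36, 5/36)

D_KL(P||M) = 0.0127 dits
D_KL(Q||M) = 0.0131 dits

JSD(P||Q) = 0.5 × 0.0127 + 0.5 × 0.0131 = 0.0129 dits

Unlike KL divergence, JSD is symmetric and bounded: 0 ≤ JSD ≤ log(2).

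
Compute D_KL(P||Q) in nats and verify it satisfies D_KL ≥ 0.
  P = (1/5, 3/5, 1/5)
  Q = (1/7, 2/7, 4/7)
0.3025 nats

KL divergence satisfies the Gibbs inequality: D_KL(P||Q) ≥ 0 for all distributions P, Q.

D_KL(P||Q) = Σ p(x) log(p(x)/q(x))
Term by term:
  x=0: 1/5 × log_e[(1/5)/(1/7)] = 0.0673
  x=1: 3/5 × log_e[(3/5)/(2/7)] = 0.4452
  x=2: 1/5 × log_e[(1/5)/(4/7)] = -0.2100
D_KL(P||Q) = 0.3025 nats

D_KL(P||Q) = 0.3025 ≥ 0 ✓

This non-negativity is a fundamental property: relative entropy cannot be negative because it measures how different Q is from P.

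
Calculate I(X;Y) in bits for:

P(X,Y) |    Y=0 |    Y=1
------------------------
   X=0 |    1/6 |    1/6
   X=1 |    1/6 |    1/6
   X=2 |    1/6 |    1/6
0.0000 bits

Mutual information: I(X;Y) = H(X) + H(Y) - H(X,Y)

Marginals:
P(X) = (1/3, 1/3, 1/3), H(X) = 1.5850 bits
P(Y) = (1/2, 1/2), H(Y) = 1.0000 bits

Joint entropy: H(X,Y) = 2.5850 bits

I(X;Y) = 1.5850 + 1.0000 - 2.5850 = 0.0000 bits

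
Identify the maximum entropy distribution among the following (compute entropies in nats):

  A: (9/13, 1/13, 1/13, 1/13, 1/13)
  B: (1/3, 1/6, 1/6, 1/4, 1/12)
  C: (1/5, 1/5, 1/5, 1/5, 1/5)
C

For a discrete distribution over n outcomes, entropy is maximized by the uniform distribution.

Computing entropies:
H(A) = 1.0438 nats
H(B) = 1.5171 nats
H(C) = 1.6094 nats

The uniform distribution (where all probabilities equal 1/5) achieves the maximum entropy of log_e(5) = 1.6094 nats.

Distribution C has the highest entropy.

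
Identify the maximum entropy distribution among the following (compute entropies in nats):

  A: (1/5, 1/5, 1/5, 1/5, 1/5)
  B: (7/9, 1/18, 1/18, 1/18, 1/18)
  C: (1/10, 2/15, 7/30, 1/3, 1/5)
A

For a discrete distribution over n outcomes, entropy is maximized by the uniform distribution.

Computing entropies:
H(A) = 1.6094 nats
H(B) = 0.8378 nats
H(C) = 1.5266 nats

The uniform distribution (where all probabilities equal 1/5) achieves the maximum entropy of log_e(5) = 1.6094 nats.

Distribution A has the highest entropy.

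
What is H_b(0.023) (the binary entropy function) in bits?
0.1580 bits

The binary entropy function is:
H(p) = -p log(p) - (1-p) log(1-p)

H(0.023) = -0.023 × log_2(0.023) - 0.977 × log_2(0.977)
H(0.023) = 0.1580 bits

Note: Binary entropy is maximized at p=0.5 (H=1 bit) and minimized at p=0 or p=1 (H=0).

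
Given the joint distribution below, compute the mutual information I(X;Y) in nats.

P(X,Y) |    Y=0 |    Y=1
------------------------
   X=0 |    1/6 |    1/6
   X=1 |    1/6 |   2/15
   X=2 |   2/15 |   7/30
0.0134 nats

Mutual information: I(X;Y) = H(X) + H(Y) - H(X,Y)

Marginals:
P(X) = (1/3, 3/10, 11/30), H(X) = 1.0953 nats
P(Y) = (7/15, 8/15), H(Y) = 0.6909 nats

Joint entropy: H(X,Y) = 1.7728 nats

I(X;Y) = 1.0953 + 0.6909 - 1.7728 = 0.0134 nats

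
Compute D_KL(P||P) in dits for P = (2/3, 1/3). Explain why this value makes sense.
0.0000 dits

KL divergence satisfies the Gibbs inequality: D_KL(P||Q) ≥ 0 for all distributions P, Q.

D_KL(P||Q) = Σ p(x) log(p(x)/q(x))
Each term is p(x) × log_10(p(x)/p(x)) = p(x) × log_10(1) = 0, so the sum is 0.
D_KL(P||Q) = 0.0000 dits

When P = Q, the KL divergence is exactly 0, as there is no 'divergence' between identical distributions.

This non-negativity is a fundamental property: relative entropy cannot be negative because it measures how different Q is from P.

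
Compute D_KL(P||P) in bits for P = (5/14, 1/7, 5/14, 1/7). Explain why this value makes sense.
0.0000 bits

KL divergence satisfies the Gibbs inequality: D_KL(P||Q) ≥ 0 for all distributions P, Q.

D_KL(P||Q) = Σ p(x) log(p(x)/q(x))
Each term is p(x) × log_2(p(x)/p(x)) = p(x) × log_2(1) = 0, so the sum is 0.
D_KL(P||Q) = 0.0000 bits

When P = Q, the KL divergence is exactly 0, as there is no 'divergence' between identical distributions.

This non-negativity is a fundamental property: relative entropy cannot be negative because it measures how different Q is from P.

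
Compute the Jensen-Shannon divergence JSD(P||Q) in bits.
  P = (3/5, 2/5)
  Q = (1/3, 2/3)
0.0522 bits

Jensen-Shannon divergence is:
JSD(P||Q) = 0.5 × D_KL(P||M) + 0.5 × D_KL(Q||M)
where M = 0.5 × (P + Q) is the mixture distribution.

M = 0.5 × (3/5, 2/5) + 0.5 × (1/3, 2/3) = (7/15, 8/15)

D_KL(P||M) = 0.0515 bits
D_KL(Q||M) = 0.0528 bits

JSD(P||Q) = 0.5 × 0.0515 + 0.5 × 0.0528 = 0.0522 bits

Unlike KL divergence, JSD is symmetric and bounded: 0 ≤ JSD ≤ log(2).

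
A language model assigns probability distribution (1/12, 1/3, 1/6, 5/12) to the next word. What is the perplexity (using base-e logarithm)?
3.4442

Perplexity is e^H (or exp(H) for natural log).

First, H = -Σ p log p = 1.2367 nats
Perplexity = e^1.2367 = 3.4442

Interpretation: The model's uncertainty is equivalent to choosing uniformly among 3.4 options.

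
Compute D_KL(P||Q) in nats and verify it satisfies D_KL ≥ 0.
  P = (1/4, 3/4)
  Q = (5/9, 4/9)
0.1928 nats

KL divergence satisfies the Gibbs inequality: D_KL(P||Q) ≥ 0 for all distributions P, Q.

D_KL(P||Q) = Σ p(x) log(p(x)/q(x))
Term by term:
  x=0: 1/4 × log_e[(1/4)/(5/9)] = -0.1996
  x=1: 3/4 × log_e[(3/4)/(4/9)] = 0.3924
D_KL(P||Q) = 0.1928 nats

D_KL(P||Q) = 0.1928 ≥ 0 ✓

This non-negativity is a fundamental property: relative entropy cannot be negative because it measures how different Q is from P.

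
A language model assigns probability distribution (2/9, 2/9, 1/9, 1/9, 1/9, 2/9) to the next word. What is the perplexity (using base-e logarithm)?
5.6696

Perplexity is e^H (or exp(H) for natural log).

First, H = -Σ p log p = 1.7351 nats
Perplexity = e^1.7351 = 5.6696

Interpretation: The model's uncertainty is equivalent to choosing uniformly among 5.7 options.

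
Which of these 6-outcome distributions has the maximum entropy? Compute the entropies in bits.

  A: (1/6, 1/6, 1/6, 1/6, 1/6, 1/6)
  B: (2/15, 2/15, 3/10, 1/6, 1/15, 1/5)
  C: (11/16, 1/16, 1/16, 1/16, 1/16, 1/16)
A

For a discrete distribution over n outcomes, entropy is maximized by the uniform distribution.

Computing entropies:
H(A) = 2.5850 bits
H(B) = 2.4519 bits
H(C) = 1.6216 bits

The uniform distribution (where all probabilities equal 1/6) achieves the maximum entropy of log_2(6) = 2.5850 bits.

Distribution A has the highest entropy.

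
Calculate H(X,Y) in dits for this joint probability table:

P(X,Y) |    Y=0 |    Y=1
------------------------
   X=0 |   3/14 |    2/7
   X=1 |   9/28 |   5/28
0.5908 dits

Joint entropy is H(X,Y) = -Σ_{x,y} p(x,y) log p(x,y).

Summing over all non-zero entries:
H(X,Y) = -[3/14·log_10(3/14) + 2/7·log_10(2/7) + 9/28·log_10(9/28) + 5/28·log_10(5/28)]
H(X,Y) = 0.5908 dits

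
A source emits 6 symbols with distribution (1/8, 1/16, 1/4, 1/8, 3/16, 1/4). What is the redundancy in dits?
0.0398 dits

Redundancy measures how far a source is from maximum entropy:
R = H_max - H(X)

Maximum entropy for 6 symbols: H_max = log_10(6) = 0.7782 dits
Actual entropy: H(X) = 0.7384 dits
Redundancy: R = 0.7782 - 0.7384 = 0.0398 dits

This redundancy represents potential for compression: the source could be compressed by 0.0398 dits per symbol.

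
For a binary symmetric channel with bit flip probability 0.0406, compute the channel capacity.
0.7550 bits

For a binary symmetric channel (BSC) with error probability p:
Capacity C = 1 - H(p) bits per symbol

where H(p) = -p log₂(p) - (1-p) log₂(1-p) is the binary entropy function.

H(0.0406) = 0.2450 bits
C = 1 - 0.2450 = 0.7550 bits per symbol

This means we can reliably transmit up to 0.7550 bits of information per channel use.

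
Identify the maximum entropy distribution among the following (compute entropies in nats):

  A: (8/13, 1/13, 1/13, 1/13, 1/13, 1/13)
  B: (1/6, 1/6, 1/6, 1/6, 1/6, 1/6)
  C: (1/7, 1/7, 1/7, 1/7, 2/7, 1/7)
B

For a discrete distribution over n outcomes, entropy is maximized by the uniform distribution.

Computing entropies:
H(A) = 1.2853 nats
H(B) = 1.7918 nats
H(C) = 1.7479 nats

The uniform distribution (where all probabilities equal 1/6) achieves the maximum entropy of log_e(6) = 1.7918 nats.

Distribution B has the highest entropy.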